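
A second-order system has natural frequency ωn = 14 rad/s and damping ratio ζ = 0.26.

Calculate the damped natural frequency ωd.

ωd = ωn√(1 - ζ²) = 14√(1 - 0.26²) = 13.52 rad/s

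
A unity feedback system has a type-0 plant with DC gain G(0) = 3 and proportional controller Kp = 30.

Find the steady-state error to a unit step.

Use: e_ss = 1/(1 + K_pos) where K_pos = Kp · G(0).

K_pos = Kp · G(0) = 30 × 3 = 90. e_ss = 1/(1 + 90) = 0.0110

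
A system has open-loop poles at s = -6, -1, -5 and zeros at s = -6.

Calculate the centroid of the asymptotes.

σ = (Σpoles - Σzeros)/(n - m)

σ = (Σpoles - Σzeros)/(n - m) = (-12 - (-6))/(3 - 1) = -6/2 = -3.0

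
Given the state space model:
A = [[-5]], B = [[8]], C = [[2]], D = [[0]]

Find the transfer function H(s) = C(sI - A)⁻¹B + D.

(sI - A)⁻¹ = 1/(s + 5). H(s) = 2 × 8/(s + 5) + 0 = 16/(s + 5).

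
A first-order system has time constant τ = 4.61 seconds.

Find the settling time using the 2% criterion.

For first-order system, 2% settling time ≈ 4τ = 4 × 4.61 = 18.44 s.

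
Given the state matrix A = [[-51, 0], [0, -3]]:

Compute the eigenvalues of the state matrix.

For diagonal matrix, eigenvalues are diagonal entries: λ₁ = -51, λ₂ = -3.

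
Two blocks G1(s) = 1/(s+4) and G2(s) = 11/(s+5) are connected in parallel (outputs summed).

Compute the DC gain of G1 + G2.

Parallel: G_eq = G1 + G2. DC gain = G1(0) + G2(0) = 1/4 + 11/5 = 0.25 + 2.2 = 2.45.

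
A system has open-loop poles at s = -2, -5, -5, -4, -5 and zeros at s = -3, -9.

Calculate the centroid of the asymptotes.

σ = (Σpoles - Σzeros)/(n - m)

σ = (Σpoles - Σzeros)/(n - m) = (-21 - (-12))/(5 - 2) = -9/3 = -3.0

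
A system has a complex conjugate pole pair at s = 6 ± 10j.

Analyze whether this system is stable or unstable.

Real part of poles is 6 (> 0, right half-plane). Unstable.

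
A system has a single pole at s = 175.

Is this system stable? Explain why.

Pole at s = 175 is in the right half-plane. Unstable.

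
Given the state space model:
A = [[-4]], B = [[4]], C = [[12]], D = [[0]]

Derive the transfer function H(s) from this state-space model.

(sI - A)⁻¹ = 1/(s + 4). H(s) = 12 × 4/(s + 4) + 0 = 48/(s + 4).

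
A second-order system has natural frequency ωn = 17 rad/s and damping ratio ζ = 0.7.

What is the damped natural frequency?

ωd = ωn√(1 - ζ²) = 17√(1 - 0.7²) = 12.14 rad/s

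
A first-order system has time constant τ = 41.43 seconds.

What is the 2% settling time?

For first-order system, 2% settling time ≈ 4τ = 4 × 41.43 = 165.72 s.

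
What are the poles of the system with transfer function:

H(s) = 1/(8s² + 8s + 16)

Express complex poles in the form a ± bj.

Discriminant = 8² - 4×8×16 = 64 - 512 = -448 < 0, so the poles are a complex conjugate pair s = (-8 ± j√448)/(2×8). Real part = -8/(2×8) = -8/16 = -0.5; imaginary part = ±√448/(2×8) ≈ 1.3229. Poles: s = -0.5 ± 1.3229j.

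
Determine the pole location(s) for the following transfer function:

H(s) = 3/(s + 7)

Pole is where denominator = 0: s + 7 = 0, so s = -7.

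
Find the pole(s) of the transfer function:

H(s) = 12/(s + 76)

Pole is where denominator = 0: s + 76 = 0, so s = -76.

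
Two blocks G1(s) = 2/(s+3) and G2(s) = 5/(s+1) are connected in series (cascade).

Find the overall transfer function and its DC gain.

Series: multiply transfer functions. G_eq = 2/(s+3) × 5/(s+1) = 10/((s+3)(s+1)). DC gain = 10/(3×1) = 3.3333.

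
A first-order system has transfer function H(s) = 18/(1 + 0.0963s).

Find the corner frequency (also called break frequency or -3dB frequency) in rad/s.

Corner frequency = 1/τ = 1/0.0963 = 10.384 rad/s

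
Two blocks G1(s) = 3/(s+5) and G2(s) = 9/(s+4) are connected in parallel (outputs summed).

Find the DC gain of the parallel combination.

Parallel: G_eq = G1 + G2. DC gain = G1(0) + G2(0) = 3/5 + 9/4 = 0.6 + 2.25 = 2.85.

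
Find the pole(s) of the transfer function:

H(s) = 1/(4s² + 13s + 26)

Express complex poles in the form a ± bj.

Discriminant = 13² - 4×4×26 = 169 - 416 = -247 < 0, so the poles are a complex conjugate pair s = (-13 ± j√247)/(2×4). Real part = -13/(2×4) = -13/8 = -1.625; imaginary part = ±√247/(2×4) ≈ 1.9645. Poles: s = -1.625 ± 1.9645j.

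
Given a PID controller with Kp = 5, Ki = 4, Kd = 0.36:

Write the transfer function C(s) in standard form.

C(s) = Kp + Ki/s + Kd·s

Substituting values: C(s) = 5 + 4/s + 0.36s = (0.36s² + 5s + 4)/s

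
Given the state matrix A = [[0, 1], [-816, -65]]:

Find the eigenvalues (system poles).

det(A - λI) = λ² - (-65)λ + 816 = (λ - (-48))(λ - (-17)). Eigenvalues: -48, -17.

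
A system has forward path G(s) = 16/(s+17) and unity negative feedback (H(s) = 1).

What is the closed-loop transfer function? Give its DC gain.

T(s) = G/(1+GH) = [16/(s+17)] / [1 + 16/(s+17)] = 16/(s+17+16) = 16/(s+33). DC gain = 16/33 = 0.4848.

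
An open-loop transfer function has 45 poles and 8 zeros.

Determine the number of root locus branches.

Root locus has n branches where n = number of poles = 45.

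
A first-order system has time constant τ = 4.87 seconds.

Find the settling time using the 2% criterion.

For first-order system, 2% settling time ≈ 4τ = 4 × 4.87 = 19.48 s.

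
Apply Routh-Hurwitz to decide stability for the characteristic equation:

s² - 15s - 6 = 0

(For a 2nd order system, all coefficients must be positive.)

Coefficients: 1, -15, -6. b=-15, c=-6 not positive, so system is unstable.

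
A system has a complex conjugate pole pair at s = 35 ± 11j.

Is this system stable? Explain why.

Real part of poles is 35 (> 0, right half-plane). Unstable.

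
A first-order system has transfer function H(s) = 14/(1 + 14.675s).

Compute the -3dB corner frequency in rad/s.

Corner frequency = 1/τ = 1/14.675 = 0.068 rad/s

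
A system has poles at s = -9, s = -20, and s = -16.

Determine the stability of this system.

All poles are in the left half-plane. System is stable.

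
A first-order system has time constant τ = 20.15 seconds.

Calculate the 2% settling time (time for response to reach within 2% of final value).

For first-order system, 2% settling time ≈ 4τ = 4 × 20.15 = 80.6 s.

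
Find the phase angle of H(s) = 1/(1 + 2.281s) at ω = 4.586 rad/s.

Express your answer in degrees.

Phase = -arctan(ωτ) = -arctan(4.586 × 2.281) = -84.5°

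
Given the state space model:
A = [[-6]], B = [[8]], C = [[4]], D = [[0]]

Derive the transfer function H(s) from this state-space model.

(sI - A)⁻¹ = 1/(s + 6). H(s) = 4 × 8/(s + 6) + 0 = 32/(s + 6).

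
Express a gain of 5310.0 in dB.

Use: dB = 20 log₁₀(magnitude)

dB = 20 log₁₀(5310.0) = 74.5 dB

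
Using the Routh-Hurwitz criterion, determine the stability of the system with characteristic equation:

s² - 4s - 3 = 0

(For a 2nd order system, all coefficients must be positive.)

Coefficients: 1, -4, -3. b=-4, c=-3 not positive, so system is unstable.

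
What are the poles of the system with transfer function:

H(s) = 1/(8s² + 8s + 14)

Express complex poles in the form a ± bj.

Discriminant = 8² - 4×8×14 = 64 - 448 = -384 < 0, so the poles are a complex conjugate pair s = (-8 ± j√384)/(2×8). Real part = -8/(2×8) = -8/16 = -0.5; imaginary part = ±√384/(2×8) ≈ 1.2247. Poles: s = -0.5 ± 1.2247j.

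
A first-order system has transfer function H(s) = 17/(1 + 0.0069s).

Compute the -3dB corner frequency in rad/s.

Corner frequency = 1/τ = 1/0.0069 = 144.928 rad/s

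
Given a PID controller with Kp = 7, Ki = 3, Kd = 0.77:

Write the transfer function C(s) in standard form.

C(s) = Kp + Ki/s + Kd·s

Substituting values: C(s) = 7 + 3/s + 0.77s = (0.77s² + 7s + 3)/s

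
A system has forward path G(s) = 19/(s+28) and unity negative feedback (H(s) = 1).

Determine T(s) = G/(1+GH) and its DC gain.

T(s) = G/(1+GH) = [19/(s+28)] / [1 + 19/(s+28)] = 19/(s+28+19) = 19/(s+47). DC gain = 19/47 = 0.4043.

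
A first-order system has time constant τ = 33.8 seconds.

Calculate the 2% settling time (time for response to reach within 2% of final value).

For first-order system, 2% settling time ≈ 4τ = 4 × 33.8 = 135.2 s.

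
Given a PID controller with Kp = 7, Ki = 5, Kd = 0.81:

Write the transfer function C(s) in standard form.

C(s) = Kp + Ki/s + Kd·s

Substituting values: C(s) = 7 + 5/s + 0.81s = (0.81s² + 7s + 5)/s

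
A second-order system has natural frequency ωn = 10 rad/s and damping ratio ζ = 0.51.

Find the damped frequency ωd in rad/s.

ωd = ωn√(1 - ζ²) = 10√(1 - 0.51²) = 8.6 rad/s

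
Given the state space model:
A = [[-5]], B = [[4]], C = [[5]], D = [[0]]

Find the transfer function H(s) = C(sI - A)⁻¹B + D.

(sI - A)⁻¹ = 1/(s + 5). H(s) = 5 × 4/(s + 5) + 0 = 20/(s + 5).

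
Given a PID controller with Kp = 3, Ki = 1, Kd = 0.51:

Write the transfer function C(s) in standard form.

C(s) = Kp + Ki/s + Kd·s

Substituting values: C(s) = 3 + 1/s + 0.51s = (0.51s² + 3s + 1)/s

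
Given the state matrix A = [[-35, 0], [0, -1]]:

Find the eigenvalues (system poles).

For diagonal matrix, eigenvalues are diagonal entries: λ₁ = -35, λ₂ = -1.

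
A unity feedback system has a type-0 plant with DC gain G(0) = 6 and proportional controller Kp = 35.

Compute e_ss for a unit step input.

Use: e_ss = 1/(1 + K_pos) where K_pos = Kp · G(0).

K_pos = Kp · G(0) = 35 × 6 = 210. e_ss = 1/(1 + 210) = 0.0047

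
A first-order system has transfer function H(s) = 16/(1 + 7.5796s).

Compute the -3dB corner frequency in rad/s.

Corner frequency = 1/τ = 1/7.5796 = 0.132 rad/s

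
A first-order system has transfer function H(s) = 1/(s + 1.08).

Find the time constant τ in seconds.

For H(s) = 1/(s + 1/τ), the pole is at -1/τ = -1.08, so τ = 1/1.08 = 0.9259 s.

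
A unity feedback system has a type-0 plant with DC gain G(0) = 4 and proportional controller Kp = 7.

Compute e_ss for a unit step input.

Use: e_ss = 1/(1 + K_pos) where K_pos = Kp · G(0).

K_pos = Kp · G(0) = 7 × 4 = 28. e_ss = 1/(1 + 28) = 0.0345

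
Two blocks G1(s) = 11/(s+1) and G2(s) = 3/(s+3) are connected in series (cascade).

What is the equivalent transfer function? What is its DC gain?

Series: multiply transfer functions. G_eq = 11/(s+1) × 3/(s+3) = 33/((s+1)(s+3)). DC gain = 33/(1×3) = 11.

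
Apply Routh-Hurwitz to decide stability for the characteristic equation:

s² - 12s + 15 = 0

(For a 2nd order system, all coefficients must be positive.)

Coefficients: 1, -12, 15. b=-12 not positive, so system is unstable.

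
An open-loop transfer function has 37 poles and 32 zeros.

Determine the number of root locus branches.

Root locus has n branches where n = number of poles = 37.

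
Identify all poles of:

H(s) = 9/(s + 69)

Pole is where denominator = 0: s + 69 = 0, so s = -69.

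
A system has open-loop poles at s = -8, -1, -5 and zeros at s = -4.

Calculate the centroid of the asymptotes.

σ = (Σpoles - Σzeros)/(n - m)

σ = (Σpoles - Σzeros)/(n - m) = (-14 - (-4))/(3 - 1) = -10/2 = -5.0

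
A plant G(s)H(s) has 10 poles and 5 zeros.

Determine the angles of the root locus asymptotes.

n - m = 10 - 5 = 5. Angles: θk = (2k + 1)·180°/5 = 36°, 108°, 180°, 252°, 324°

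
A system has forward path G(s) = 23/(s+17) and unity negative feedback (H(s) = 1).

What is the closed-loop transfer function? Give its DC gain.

T(s) = G/(1+GH) = [23/(s+17)] / [1 + 23/(s+17)] = 23/(s+17+23) = 23/(s+40). DC gain = 23/40 = 0.575.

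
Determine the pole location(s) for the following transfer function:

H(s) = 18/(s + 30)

Pole is where denominator = 0: s + 30 = 0, so s = -30.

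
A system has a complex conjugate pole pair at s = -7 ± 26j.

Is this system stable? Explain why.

Real part of poles is -7 (< 0, left half-plane). Stable.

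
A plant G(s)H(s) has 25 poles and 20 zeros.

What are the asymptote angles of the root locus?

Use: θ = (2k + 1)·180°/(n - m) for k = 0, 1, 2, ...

n - m = 25 - 20 = 5. Angles: θk = (2k + 1)·180°/5 = 36°, 108°, 180°, 252°, 324°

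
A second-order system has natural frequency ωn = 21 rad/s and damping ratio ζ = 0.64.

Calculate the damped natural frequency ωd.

ωd = ωn√(1 - ζ²) = 21√(1 - 0.64²) = 16.14 rad/s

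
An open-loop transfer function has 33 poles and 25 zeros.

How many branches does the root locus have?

Root locus has n branches where n = number of poles = 33.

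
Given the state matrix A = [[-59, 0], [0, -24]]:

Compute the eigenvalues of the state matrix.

For diagonal matrix, eigenvalues are diagonal entries: λ₁ = -59, λ₂ = -24.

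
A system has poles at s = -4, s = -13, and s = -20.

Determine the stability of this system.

All poles are in the left half-plane. System is stable.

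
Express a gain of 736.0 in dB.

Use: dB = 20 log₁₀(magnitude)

dB = 20 log₁₀(736.0) = 57.3 dB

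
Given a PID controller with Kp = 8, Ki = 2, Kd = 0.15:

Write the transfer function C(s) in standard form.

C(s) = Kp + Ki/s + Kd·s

Substituting values: C(s) = 8 + 2/s + 0.15s = (0.15s² + 8s + 2)/s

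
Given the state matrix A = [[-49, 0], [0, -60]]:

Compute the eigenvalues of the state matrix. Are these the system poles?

For diagonal matrix, eigenvalues are diagonal entries: λ₁ = -49, λ₂ = -60. Eigenvalues of A = system poles.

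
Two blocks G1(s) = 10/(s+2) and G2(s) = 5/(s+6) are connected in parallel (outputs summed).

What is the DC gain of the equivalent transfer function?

Parallel: G_eq = G1 + G2. DC gain = G1(0) + G2(0) = 10/2 + 5/6 = 5 + 0.8333 = 5.8333.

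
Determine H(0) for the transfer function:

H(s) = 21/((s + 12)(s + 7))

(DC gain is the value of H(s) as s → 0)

DC gain = H(0) = 21/(12 × 7) = 21/84 = 0.25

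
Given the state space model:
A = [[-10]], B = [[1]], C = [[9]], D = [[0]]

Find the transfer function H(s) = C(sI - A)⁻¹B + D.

(sI - A)⁻¹ = 1/(s + 10). H(s) = 9 × 1/(s + 10) + 0 = 9/(s + 10).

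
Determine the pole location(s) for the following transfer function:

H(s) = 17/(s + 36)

Pole is where denominator = 0: s + 36 = 0, so s = -36.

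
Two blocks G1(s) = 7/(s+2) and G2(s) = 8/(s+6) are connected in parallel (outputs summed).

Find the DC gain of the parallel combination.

Parallel: G_eq = G1 + G2. DC gain = G1(0) + G2(0) = 7/2 + 8/6 = 3.5 + 1.3333 = 4.8333.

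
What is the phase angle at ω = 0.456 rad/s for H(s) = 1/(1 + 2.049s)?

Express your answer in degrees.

Phase = -arctan(ωτ) = -arctan(0.456 × 2.049) = -43.1°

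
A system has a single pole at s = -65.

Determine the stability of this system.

Pole at s = -65 is in the left half-plane. Stable.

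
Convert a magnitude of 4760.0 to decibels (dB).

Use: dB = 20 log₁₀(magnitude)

dB = 20 log₁₀(4760.0) = 73.6 dB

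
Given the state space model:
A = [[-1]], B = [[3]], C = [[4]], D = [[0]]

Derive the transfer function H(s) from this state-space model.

(sI - A)⁻¹ = 1/(s + 1). H(s) = 4 × 3/(s + 1) + 0 = 12/(s + 1).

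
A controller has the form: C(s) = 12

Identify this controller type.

This is a Proportional (P) controller.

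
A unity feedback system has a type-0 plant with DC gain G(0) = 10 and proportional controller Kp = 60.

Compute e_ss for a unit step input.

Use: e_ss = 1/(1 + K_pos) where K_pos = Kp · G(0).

K_pos = Kp · G(0) = 60 × 10 = 600. e_ss = 1/(1 + 600) = 0.0017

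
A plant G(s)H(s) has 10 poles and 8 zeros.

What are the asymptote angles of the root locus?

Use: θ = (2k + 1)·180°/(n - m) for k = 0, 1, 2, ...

n - m = 10 - 8 = 2. Angles: θk = (2k + 1)·180°/2 = 90°, 270°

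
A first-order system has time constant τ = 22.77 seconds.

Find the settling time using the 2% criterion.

For first-order system, 2% settling time ≈ 4τ = 4 × 22.77 = 91.08 s.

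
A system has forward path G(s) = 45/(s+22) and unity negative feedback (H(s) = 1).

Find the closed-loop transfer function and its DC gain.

T(s) = G/(1+GH) = [45/(s+22)] / [1 + 45/(s+22)] = 45/(s+22+45) = 45/(s+67). DC gain = 45/67 = 0.6716.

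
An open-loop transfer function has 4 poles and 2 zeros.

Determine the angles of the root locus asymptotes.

n - m = 4 - 2 = 2. Angles: θk = (2k + 1)·180°/2 = 90°, 270°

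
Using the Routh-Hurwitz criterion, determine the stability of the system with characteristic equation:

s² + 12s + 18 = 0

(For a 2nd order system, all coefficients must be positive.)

Coefficients: 1, 12, 18. All positive, so system is stable.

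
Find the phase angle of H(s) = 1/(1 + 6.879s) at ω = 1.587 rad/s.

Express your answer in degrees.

Phase = -arctan(ωτ) = -arctan(1.587 × 6.879) = -84.8°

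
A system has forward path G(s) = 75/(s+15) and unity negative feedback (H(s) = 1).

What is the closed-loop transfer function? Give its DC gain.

T(s) = G/(1+GH) = [75/(s+15)] / [1 + 75/(s+15)] = 75/(s+15+75) = 75/(s+90). DC gain = 75/90 = 0.8333.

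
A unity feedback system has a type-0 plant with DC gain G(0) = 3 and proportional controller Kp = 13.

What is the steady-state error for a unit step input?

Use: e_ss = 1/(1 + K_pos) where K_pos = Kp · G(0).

K_pos = Kp · G(0) = 13 × 3 = 39. e_ss = 1/(1 + 39) = 0.025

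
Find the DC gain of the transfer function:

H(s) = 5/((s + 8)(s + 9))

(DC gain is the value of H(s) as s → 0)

DC gain = H(0) = 5/(8 × 9) = 5/72 = 0.0694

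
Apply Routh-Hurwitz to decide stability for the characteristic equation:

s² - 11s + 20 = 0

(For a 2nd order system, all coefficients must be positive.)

Coefficients: 1, -11, 20. b=-11 not positive, so system is unstable.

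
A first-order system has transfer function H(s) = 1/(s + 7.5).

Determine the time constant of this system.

For H(s) = 1/(s + 1/τ), the pole is at -1/τ = -7.5, so τ = 1/7.5 = 0.1333 s.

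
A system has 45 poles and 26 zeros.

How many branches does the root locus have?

Root locus has n branches where n = number of poles = 45.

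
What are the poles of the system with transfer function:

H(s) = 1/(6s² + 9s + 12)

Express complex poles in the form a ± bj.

Discriminant = 9² - 4×6×12 = 81 - 288 = -207 < 0, so the poles are a complex conjugate pair s = (-9 ± j√207)/(2×6). Real part = -9/(2×6) = -9/12 = -0.75; imaginary part = ±√207/(2×6) ≈ 1.1990. Poles: s = -0.75 ± 1.1990j.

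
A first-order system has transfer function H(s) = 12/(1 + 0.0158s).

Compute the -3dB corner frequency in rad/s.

Corner frequency = 1/τ = 1/0.0158 = 63.291 rad/s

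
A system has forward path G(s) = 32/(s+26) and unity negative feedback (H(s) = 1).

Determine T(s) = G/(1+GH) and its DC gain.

T(s) = G/(1+GH) = [32/(s+26)] / [1 + 32/(s+26)] = 32/(s+26+32) = 32/(s+58). DC gain = 32/58 = 0.5517.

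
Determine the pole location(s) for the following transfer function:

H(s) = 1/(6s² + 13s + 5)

Discriminant = 13² - 4×6×5 = 169 - 120 = 49 > 0, so two distinct real poles. Using quadratic formula: s = (-13 ± √49)/(2×6) = (-13 ± √49)/12, with √49 = 7. s₁ = -6/12 = -0.5, s₂ = -20/12 ≈ -1.6667. Poles: s₁ = -0.5, s₂ = -1.6667.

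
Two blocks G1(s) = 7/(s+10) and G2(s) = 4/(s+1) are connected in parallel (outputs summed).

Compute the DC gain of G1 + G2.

Parallel: G_eq = G1 + G2. DC gain = G1(0) + G2(0) = 7/10 + 4/1 = 0.7 + 4 = 4.7.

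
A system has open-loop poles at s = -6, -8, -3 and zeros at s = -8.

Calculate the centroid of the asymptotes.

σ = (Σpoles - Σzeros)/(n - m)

σ = (Σpoles - Σzeros)/(n - m) = (-17 - (-8))/(3 - 1) = -9/2 = -4.5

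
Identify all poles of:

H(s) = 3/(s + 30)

Pole is where denominator = 0: s + 30 = 0, so s = -30.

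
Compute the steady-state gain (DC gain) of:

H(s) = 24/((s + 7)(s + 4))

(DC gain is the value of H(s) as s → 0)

DC gain = H(0) = 24/(7 × 4) = 24/28 = 0.8571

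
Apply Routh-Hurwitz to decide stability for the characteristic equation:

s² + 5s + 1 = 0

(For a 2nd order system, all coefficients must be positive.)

Coefficients: 1, 5, 1. All positive, so system is stable.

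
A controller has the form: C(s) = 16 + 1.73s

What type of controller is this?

This is a Proportional-Derivative (PD) controller.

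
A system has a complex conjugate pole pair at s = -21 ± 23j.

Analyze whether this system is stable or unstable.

Real part of poles is -21 (< 0, left half-plane). Stable.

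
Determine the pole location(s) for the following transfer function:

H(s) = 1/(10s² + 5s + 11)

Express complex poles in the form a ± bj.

Discriminant = 5² - 4×10×11 = 25 - 440 = -415 < 0, so the poles are a complex conjugate pair s = (-5 ± j√415)/(2×10). Real part = -5/(2×10) = -5/20 = -0.25; imaginary part = ±√415/(2×10) ≈ 1.0186. Poles: s = -0.25 ± 1.0186j.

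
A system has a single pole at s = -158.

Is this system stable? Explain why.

Pole at s = -158 is in the left half-plane. Stable.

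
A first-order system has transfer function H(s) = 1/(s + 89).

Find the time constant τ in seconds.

For H(s) = 1/(s + 1/τ), the pole is at -1/τ = -89, so τ = 1/89 = 0.0112 s.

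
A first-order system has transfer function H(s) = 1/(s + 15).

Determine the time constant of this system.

For H(s) = 1/(s + 1/τ), the pole is at -1/τ = -15, so τ = 1/15 = 0.0667 s.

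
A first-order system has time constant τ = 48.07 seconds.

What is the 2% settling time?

For first-order system, 2% settling time ≈ 4τ = 4 × 48.07 = 192.28 s.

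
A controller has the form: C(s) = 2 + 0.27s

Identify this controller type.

This is a Proportional-Derivative (PD) controller.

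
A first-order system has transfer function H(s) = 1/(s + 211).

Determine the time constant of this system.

For H(s) = 1/(s + 1/τ), the pole is at -1/τ = -211, so τ = 1/211 = 0.0047 s.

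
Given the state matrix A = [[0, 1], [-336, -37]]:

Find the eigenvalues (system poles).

det(A - λI) = λ² - (-37)λ + 336 = (λ - (-16))(λ - (-21)). Eigenvalues: -16, -21.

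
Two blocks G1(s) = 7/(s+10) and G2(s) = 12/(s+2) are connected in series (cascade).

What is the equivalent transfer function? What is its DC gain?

Series: multiply transfer functions. G_eq = 7/(s+10) × 12/(s+2) = 84/((s+10)(s+2)). DC gain = 84/(10×2) = 4.2.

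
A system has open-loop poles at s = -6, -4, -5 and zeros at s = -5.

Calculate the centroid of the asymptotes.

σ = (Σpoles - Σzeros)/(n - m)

σ = (Σpoles - Σzeros)/(n - m) = (-15 - (-5))/(3 - 1) = -10/2 = -5.0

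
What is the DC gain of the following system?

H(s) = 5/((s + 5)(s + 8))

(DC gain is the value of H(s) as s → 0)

DC gain = H(0) = 5/(5 × 8) = 5/40 = 0.125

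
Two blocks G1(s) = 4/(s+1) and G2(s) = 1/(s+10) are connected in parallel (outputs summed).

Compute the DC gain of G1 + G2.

Parallel: G_eq = G1 + G2. DC gain = G1(0) + G2(0) = 4/1 + 1/10 = 4 + 0.1 = 4.1.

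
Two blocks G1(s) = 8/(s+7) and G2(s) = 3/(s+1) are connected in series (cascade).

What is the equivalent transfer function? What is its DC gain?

Series: multiply transfer functions. G_eq = 8/(s+7) × 3/(s+1) = 24/((s+7)(s+1)). DC gain = 24/(7×1) = 3.4286.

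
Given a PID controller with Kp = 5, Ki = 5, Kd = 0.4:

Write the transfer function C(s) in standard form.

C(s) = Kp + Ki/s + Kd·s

Substituting values: C(s) = 5 + 5/s + 0.4s = (0.4s² + 5s + 5)/s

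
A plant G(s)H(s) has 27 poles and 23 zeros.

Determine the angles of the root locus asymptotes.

n - m = 27 - 23 = 4. Angles: θk = (2k + 1)·180°/4 = 45°, 135°, 225°, 315°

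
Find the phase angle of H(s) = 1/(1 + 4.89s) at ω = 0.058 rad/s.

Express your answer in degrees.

Phase = -arctan(ωτ) = -arctan(0.058 × 4.89) = -15.8°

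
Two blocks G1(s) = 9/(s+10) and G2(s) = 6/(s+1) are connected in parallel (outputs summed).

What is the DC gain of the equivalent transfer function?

Parallel: G_eq = G1 + G2. DC gain = G1(0) + G2(0) = 9/10 + 6/1 = 0.9 + 6 = 6.9.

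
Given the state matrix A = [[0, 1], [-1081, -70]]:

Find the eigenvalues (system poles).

det(A - λI) = λ² - (-70)λ + 1081 = (λ - (-23))(λ - (-47)). Eigenvalues: -23, -47.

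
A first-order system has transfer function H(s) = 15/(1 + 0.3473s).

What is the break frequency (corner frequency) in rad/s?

Corner frequency = 1/τ = 1/0.3473 = 2.879 rad/s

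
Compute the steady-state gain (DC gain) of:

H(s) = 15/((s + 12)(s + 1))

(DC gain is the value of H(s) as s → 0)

DC gain = H(0) = 15/(12 × 1) = 15/12 = 1.25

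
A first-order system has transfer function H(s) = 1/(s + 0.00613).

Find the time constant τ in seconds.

For H(s) = 1/(s + 1/τ), the pole is at -1/τ = -0.00613, so τ = 1/0.00613 = 163.1 s.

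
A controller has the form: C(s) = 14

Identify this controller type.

This is a Proportional (P) controller.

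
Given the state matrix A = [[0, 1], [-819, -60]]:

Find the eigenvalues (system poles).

det(A - λI) = λ² - (-60)λ + 819 = (λ - (-39))(λ - (-21)). Eigenvalues: -39, -21.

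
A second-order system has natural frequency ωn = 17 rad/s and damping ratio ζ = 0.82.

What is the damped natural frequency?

ωd = ωn√(1 - ζ²) = 17√(1 - 0.82²) = 9.73 rad/s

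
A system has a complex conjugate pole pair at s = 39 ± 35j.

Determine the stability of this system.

Real part of poles is 39 (> 0, right half-plane). Unstable.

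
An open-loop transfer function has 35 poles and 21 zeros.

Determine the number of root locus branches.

Root locus has n branches where n = number of poles = 35.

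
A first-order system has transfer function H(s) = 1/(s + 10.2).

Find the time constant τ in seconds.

For H(s) = 1/(s + 1/τ), the pole is at -1/τ = -10.2, so τ = 1/10.2 = 0.0980 s.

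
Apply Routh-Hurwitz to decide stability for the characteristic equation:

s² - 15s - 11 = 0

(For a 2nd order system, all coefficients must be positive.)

Coefficients: 1, -15, -11. b=-15, c=-11 not positive, so system is unstable.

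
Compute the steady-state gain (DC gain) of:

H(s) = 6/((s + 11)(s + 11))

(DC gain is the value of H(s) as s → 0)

DC gain = H(0) = 6/(11 × 11) = 6/121 = 0.0496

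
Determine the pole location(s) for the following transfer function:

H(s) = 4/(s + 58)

Pole is where denominator = 0: s + 58 = 0, so s = -58.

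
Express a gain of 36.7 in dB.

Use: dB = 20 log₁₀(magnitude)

dB = 20 log₁₀(36.7) = 31.3 dB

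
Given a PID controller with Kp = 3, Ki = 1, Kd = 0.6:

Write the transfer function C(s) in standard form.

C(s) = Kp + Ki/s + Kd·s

Substituting values: C(s) = 3 + 1/s + 0.6s = (0.6s² + 3s + 1)/s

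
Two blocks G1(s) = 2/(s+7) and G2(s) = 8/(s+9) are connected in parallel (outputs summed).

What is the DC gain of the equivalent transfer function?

Parallel: G_eq = G1 + G2. DC gain = G1(0) + G2(0) = 2/7 + 8/9 = 0.2857 + 0.8889 = 1.1746.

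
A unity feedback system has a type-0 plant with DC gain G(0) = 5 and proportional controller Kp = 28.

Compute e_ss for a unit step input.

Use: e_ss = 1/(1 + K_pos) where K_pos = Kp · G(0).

K_pos = Kp · G(0) = 28 × 5 = 140. e_ss = 1/(1 + 140) = 0.0071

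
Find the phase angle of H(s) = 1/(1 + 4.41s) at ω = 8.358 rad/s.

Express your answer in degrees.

Phase = -arctan(ωτ) = -arctan(8.358 × 4.41) = -88.4°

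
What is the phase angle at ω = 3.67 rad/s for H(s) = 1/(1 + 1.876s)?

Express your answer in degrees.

Phase = -arctan(ωτ) = -arctan(3.67 × 1.876) = -81.7°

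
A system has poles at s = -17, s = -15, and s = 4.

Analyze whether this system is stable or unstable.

Pole(s) at s = 4 are not in the left half-plane. System is unstable.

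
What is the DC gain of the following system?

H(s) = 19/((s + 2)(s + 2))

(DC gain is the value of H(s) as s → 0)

DC gain = H(0) = 19/(2 × 2) = 19/4 = 4.75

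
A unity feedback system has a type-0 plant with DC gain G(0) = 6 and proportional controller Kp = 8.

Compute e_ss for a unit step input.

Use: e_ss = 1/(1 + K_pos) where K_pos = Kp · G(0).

K_pos = Kp · G(0) = 8 × 6 = 48. e_ss = 1/(1 + 48) = 0.0204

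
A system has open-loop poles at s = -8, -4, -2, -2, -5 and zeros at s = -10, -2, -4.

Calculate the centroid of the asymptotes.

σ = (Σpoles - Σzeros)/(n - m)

σ = (Σpoles - Σzeros)/(n - m) = (-21 - (-16))/(5 - 3) = -5/2 = -2.5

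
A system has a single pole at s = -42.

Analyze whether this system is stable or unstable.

Pole at s = -42 is in the left half-plane. Stable.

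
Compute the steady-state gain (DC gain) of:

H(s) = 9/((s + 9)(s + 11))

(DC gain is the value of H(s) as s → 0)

DC gain = H(0) = 9/(9 × 11) = 9/99 = 0.0909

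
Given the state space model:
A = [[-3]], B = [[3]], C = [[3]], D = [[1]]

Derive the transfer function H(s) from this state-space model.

(sI - A)⁻¹ = 1/(s + 3). H(s) = 3×3/(s + 3) + 1 = (s + 12)/(s + 3).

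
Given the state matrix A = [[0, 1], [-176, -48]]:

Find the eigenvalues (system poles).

det(A - λI) = λ² - (-48)λ + 176 = (λ - (-44))(λ - (-4)). Eigenvalues: -44, -4.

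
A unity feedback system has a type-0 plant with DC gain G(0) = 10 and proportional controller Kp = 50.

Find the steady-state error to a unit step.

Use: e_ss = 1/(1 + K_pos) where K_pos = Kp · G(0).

K_pos = Kp · G(0) = 50 × 10 = 500. e_ss = 1/(1 + 500) = 0.0020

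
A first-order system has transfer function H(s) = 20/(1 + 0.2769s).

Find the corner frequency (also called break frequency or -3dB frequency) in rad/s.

Corner frequency = 1/τ = 1/0.2769 = 3.611 rad/s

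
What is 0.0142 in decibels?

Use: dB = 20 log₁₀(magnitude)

dB = 20 log₁₀(0.0142) = -37.0 dB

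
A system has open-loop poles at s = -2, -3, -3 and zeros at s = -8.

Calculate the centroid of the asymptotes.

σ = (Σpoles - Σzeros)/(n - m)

σ = (Σpoles - Σzeros)/(n - m) = (-8 - (-8))/(3 - 1) = 0/2 = 0.0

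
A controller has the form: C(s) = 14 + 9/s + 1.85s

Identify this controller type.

This is a Proportional-Integral-Derivative (PID) controller.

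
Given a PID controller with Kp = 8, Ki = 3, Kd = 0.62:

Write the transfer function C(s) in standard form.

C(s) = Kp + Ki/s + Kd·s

Substituting values: C(s) = 8 + 3/s + 0.62s = (0.62s² + 8s + 3)/s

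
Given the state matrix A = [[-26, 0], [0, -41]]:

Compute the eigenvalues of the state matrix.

For diagonal matrix, eigenvalues are diagonal entries: λ₁ = -26, λ₂ = -41.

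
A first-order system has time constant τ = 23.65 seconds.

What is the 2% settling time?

For first-order system, 2% settling time ≈ 4τ = 4 × 23.65 = 94.6 s.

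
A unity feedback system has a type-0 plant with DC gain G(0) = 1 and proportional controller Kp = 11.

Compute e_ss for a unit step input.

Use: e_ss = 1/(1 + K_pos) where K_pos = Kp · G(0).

K_pos = Kp · G(0) = 11 × 1 = 11. e_ss = 1/(1 + 11) = 0.0833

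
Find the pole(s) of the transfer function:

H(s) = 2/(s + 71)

Pole is where denominator = 0: s + 71 = 0, so s = -71.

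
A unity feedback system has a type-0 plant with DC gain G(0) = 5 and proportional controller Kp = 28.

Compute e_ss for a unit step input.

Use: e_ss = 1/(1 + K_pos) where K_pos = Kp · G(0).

K_pos = Kp · G(0) = 28 × 5 = 140. e_ss = 1/(1 + 140) = 0.0071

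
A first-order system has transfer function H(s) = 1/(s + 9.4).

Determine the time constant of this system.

For H(s) = 1/(s + 1/τ), the pole is at -1/τ = -9.4, so τ = 1/9.4 = 0.1064 s.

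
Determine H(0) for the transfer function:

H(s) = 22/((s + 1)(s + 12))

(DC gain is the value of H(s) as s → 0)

DC gain = H(0) = 22/(1 × 12) = 22/12 = 1.8333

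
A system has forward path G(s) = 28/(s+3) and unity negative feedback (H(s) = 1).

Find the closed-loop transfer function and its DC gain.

T(s) = G/(1+GH) = [28/(s+3)] / [1 + 28/(s+3)] = 28/(s+3+28) = 28/(s+31). DC gain = 28/31 = 0.9032.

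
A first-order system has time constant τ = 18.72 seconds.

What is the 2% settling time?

For first-order system, 2% settling time ≈ 4τ = 4 × 18.72 = 74.88 s.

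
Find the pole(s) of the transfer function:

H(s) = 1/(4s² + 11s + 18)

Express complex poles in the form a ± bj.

Discriminant = 11² - 4×4×18 = 121 - 288 = -167 < 0, so the poles are a complex conjugate pair s = (-11 ± j√167)/(2×4). Real part = -11/(2×4) = -11/8 = -1.375; imaginary part = ±√167/(2×4) ≈ 1.6154. Poles: s = -1.375 ± 1.6154j.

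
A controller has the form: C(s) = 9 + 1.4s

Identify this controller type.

This is a Proportional-Derivative (PD) controller.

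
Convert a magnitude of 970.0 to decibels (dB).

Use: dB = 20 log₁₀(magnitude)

dB = 20 log₁₀(970.0) = 59.7 dB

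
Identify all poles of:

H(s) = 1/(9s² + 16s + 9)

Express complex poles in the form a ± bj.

Discriminant = 16² - 4×9×9 = 256 - 324 = -68 < 0, so the poles are a complex conjugate pair s = (-16 ± j√68)/(2×9). Real part = -16/(2×9) = -16/18 ≈ -0.8889; imaginary part = ±√68/(2×9) ≈ 0.4581. Poles: s = -0.8889 ± 0.4581j.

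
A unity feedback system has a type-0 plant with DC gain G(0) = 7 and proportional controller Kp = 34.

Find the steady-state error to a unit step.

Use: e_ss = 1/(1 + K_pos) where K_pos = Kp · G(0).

K_pos = Kp · G(0) = 34 × 7 = 238. e_ss = 1/(1 + 238) = 0.0042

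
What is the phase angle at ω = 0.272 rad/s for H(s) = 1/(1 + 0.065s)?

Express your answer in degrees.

Phase = -arctan(ωτ) = -arctan(0.272 × 0.065) = -1.0°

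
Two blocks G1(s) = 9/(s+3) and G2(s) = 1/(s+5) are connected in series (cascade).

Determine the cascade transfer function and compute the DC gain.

Series: multiply transfer functions. G_eq = 9/(s+3) × 1/(s+5) = 9/((s+3)(s+5)). DC gain = 9/(3×5) = 0.6.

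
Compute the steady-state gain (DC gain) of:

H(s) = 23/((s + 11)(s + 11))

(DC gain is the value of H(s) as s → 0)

DC gain = H(0) = 23/(11 × 11) = 23/121 = 0.1901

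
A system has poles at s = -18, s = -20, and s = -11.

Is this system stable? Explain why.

All poles are in the left half-plane. System is stable.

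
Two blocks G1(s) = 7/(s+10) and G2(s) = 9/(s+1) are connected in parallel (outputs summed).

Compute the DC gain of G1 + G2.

Parallel: G_eq = G1 + G2. DC gain = G1(0) + G2(0) = 7/10 + 9/1 = 0.7 + 9 = 9.7.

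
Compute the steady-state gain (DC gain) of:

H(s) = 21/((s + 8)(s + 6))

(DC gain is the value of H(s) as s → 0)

DC gain = H(0) = 21/(8 × 6) = 21/48 = 0.4375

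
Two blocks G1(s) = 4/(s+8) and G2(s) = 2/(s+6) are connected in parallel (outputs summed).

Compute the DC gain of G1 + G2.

Parallel: G_eq = G1 + G2. DC gain = G1(0) + G2(0) = 4/8 + 2/6 = 0.5 + 0.3333 = 0.8333.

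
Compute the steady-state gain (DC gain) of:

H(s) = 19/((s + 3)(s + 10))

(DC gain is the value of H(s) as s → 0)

DC gain = H(0) = 19/(3 × 10) = 19/30 = 0.6333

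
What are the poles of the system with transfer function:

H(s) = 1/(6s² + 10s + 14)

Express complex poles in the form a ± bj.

Discriminant = 10² - 4×6×14 = 100 - 336 = -236 < 0, so the poles are a complex conjugate pair s = (-10 ± j√236)/(2×6). Real part = -10/(2×6) = -10/12 ≈ -0.8333; imaginary part = ±√236/(2×6) ≈ 1.2802. Poles: s = -0.8333 ± 1.2802j.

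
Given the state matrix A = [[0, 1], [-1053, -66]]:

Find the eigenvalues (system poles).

det(A - λI) = λ² - (-66)λ + 1053 = (λ - (-39))(λ - (-27)). Eigenvalues: -39, -27.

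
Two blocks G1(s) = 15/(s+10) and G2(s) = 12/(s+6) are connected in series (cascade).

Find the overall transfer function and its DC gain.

Series: multiply transfer functions. G_eq = 15/(s+10) × 12/(s+6) = 180/((s+10)(s+6)). DC gain = 180/(10×6) = 3.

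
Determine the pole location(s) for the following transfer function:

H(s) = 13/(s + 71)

Pole is where denominator = 0: s + 71 = 0, so s = -71.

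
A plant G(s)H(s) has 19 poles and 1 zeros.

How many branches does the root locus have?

Root locus has n branches where n = number of poles = 19.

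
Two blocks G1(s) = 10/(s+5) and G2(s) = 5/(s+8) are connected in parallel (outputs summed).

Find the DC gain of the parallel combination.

Parallel: G_eq = G1 + G2. DC gain = G1(0) + G2(0) = 10/5 + 5/8 = 2 + 0.625 = 2.625.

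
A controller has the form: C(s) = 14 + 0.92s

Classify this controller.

This is a Proportional-Derivative (PD) controller.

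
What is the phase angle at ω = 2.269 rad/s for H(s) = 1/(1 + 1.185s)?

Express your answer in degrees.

Phase = -arctan(ωτ) = -arctan(2.269 × 1.185) = -69.6°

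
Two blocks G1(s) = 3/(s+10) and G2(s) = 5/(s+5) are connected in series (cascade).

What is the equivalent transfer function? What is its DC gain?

Series: multiply transfer functions. G_eq = 3/(s+10) × 5/(s+5) = 15/((s+10)(s+5)). DC gain = 15/(10×5) = 0.3.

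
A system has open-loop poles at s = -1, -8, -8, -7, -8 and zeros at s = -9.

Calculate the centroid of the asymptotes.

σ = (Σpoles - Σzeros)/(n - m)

σ = (Σpoles - Σzeros)/(n - m) = (-32 - (-9))/(5 - 1) = -23/4 = -5.75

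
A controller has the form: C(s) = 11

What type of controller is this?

This is a Proportional (P) controller.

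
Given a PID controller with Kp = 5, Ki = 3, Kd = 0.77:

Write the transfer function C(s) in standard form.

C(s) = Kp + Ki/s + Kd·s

Substituting values: C(s) = 5 + 3/s + 0.77s = (0.77s² + 5s + 3)/s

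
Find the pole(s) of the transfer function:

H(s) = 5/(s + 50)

Pole is where denominator = 0: s + 50 = 0, so s = -50.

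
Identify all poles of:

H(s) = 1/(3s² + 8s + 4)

Discriminant = 8² - 4×3×4 = 64 - 48 = 16 > 0, so two distinct real poles. Using quadratic formula: s = (-8 ± √16)/(2×3) = (-8 ± √16)/6, with √16 = 4. s₁ = -4/6 ≈ -0.6667, s₂ = -12/6 = -2. Poles: s₁ = -0.6667, s₂ = -2.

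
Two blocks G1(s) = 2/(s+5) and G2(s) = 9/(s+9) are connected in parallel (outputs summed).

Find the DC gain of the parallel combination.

Parallel: G_eq = G1 + G2. DC gain = G1(0) + G2(0) = 2/5 + 9/9 = 0.4 + 1 = 1.4.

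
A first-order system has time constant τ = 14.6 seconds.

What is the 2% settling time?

For first-order system, 2% settling time ≈ 4τ = 4 × 14.6 = 58.4 s.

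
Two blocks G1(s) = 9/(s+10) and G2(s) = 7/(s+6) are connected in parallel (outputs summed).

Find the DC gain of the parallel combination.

Parallel: G_eq = G1 + G2. DC gain = G1(0) + G2(0) = 9/10 + 7/6 = 0.9 + 1.1667 = 2.0667.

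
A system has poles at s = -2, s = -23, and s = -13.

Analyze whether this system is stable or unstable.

All poles are in the left half-plane. System is stable.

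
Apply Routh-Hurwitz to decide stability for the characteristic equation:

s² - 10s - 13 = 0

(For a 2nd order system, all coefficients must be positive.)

Coefficients: 1, -10, -13. b=-10, c=-13 not positive, so system is unstable.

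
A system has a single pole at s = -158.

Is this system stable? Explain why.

Pole at s = -158 is in the left half-plane. Stable.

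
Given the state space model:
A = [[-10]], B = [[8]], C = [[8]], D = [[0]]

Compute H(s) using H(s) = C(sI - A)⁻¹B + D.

(sI - A)⁻¹ = 1/(s + 10). H(s) = 8 × 8/(s + 10) + 0 = 64/(s + 10).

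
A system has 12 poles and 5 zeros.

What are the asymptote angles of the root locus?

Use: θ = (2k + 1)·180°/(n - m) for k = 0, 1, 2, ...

n - m = 12 - 5 = 7. Angles: θk = (2k + 1)·180°/7 = 25.71°, 77.14°, 128.57°, 180°, 231.43°, 282.86°, 334.29°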